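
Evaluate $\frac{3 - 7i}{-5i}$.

Multiply numerator and denominator by conjugate (5i):
= (3 - 7i)(5i) / (0^2 + (-5)^2)
= (35 + 15i) / 25
Divide through by 5: (7 + 3i) / 5
= 7/5 + (3/5)i


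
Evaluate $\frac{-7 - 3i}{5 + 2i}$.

Multiply numerator and denominator by conjugate (5 - 2i):
= (-7 - 3i)(5 - 2i) / (5^2 + 2^2)
= (-41 - i) / 29
= -41/29 - (1/29)i


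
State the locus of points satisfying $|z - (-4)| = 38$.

|z - z0| = r describes a circle centered at z0 with radius r
Here z0 = -4 and r = 38
Locus: Circle centered at (-4, 0) with radius 38


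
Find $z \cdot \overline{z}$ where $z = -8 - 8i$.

z * conjugate(z) = |z|^2 = a^2 + b^2
= (-8)^2 + (-8)^2 = 128


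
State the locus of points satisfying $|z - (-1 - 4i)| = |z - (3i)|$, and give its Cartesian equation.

|z - z1| = |z - z2| means z is equidistant from z1 and z2,
i.e. the perpendicular bisector of the segment from (-1, -4) to (0, 3) (midpoint (-1/2, -1/2)).
With z = x + yi, square both sides:
(x - (-1))^2 + (y - (-4))^2 = (x - 0)^2 + (y - 3)^2
The x^2 and y^2 terms cancel: 2x + 14y = 9 - 17 = -8
Simplify: x + 7y = -4
Locus: Perpendicular bisector of the segment from (-1, -4) to (0, 3): the line x + 7y = -4


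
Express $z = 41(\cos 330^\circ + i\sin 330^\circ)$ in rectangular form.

a = r cos θ = 41 * sqrt(3)/2 = 41*sqrt(3)/2
b = r sin θ = 41 * -1/2 = -41/2
z = 41*sqrt(3)/2 - (41/2)i


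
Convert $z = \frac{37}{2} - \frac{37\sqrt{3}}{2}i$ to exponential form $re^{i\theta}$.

r = |z| = sqrt((37/2)^2 + (-37*sqrt(3)/2)^2) = sqrt(1369/4 + 4107/4) = sqrt(1369) = 37
θ = arctan(b/a) = arctan(-32.0429/18.5) (quadrant-adjusted) = -60° = -π/3
z = 37e^(-i*π/3)


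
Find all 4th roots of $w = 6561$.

|w| = 6561, arg(w) = 0°
Root modulus = 6561^(1/4) = 9
Root arguments: θ_k = (0° + 360°k)/4 for k = 0, 1, ..., 3
Roots: 9, 9i, -9, -9i


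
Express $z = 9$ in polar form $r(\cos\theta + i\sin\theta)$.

r = |z| = sqrt(a^2 + b^2) = sqrt((9)^2 + (0)^2) = sqrt(81 + 0) = sqrt(81) = 9
b = 0 and a > 0, so z lies on the positive real axis: θ = 0°
z = 9(cos 0° + i sin 0°)


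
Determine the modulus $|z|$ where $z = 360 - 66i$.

|z| = sqrt(a^2 + b^2) = sqrt(360^2 + (-66)^2) = sqrt(133956) = 366


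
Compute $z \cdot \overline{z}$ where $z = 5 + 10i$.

z * conjugate(z) = |z|^2 = a^2 + b^2
= 5^2 + 10^2 = 125


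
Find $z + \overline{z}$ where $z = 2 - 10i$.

z + conjugate(z) = (a + bi) + (a - bi) = 2a
= 2 * 2 = 4


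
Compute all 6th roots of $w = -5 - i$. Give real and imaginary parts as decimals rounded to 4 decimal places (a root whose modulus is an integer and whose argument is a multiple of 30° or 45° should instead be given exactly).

|w| = sqrt(26) ≈ 5.099020, arg(w) ≈ 191.309932°
Root modulus = sqrt(26)^(1/6) ≈ 1.311941
Root arguments: θ_k = (arg(w) + 360°k)/6 for k = 0, 1, ..., 5
Compute each root as (root modulus)(cos θ_k + i sin θ_k) using full-precision intermediates, then round to 4 decimal places.
Roots: 1.1140 + 0.6930i, -0.0432 + 1.3112i, -1.1571 + 0.6182i, -1.1140 - 0.6930i, 0.0432 - 1.3112i, 1.1571 - 0.6182i


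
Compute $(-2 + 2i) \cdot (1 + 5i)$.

(a1*a2 - b1*b2) + (a1*b2 + b1*a2)i
= (-2 - 10) + (-10 + 2)i
= -12 - 8i


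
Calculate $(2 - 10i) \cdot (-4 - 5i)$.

(a1*a2 - b1*b2) + (a1*b2 + b1*a2)i
= (-8 - 50) + (-10 + 40)i
= -58 + 30i


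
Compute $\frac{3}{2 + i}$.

Multiply numerator and denominator by conjugate (2 - i):
= (3)(2 - i) / (2^2 + 1^2)
= (6 - 3i) / 5
= 6/5 - (3/5)i


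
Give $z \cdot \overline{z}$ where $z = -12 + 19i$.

z * conjugate(z) = |z|^2 = a^2 + b^2
= (-12)^2 + 19^2 = 505


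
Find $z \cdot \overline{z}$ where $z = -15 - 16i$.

z * conjugate(z) = |z|^2 = a^2 + b^2
= (-15)^2 + (-16)^2 = 481


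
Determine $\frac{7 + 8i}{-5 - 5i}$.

Multiply numerator and denominator by conjugate (-5 + 5i):
= (7 + 8i)(-5 + 5i) / ((-5)^2 + (-5)^2)
= (-75 - 5i) / 50
Divide through by 5: (-15 - i) / 10
= -3/2 - (1/10)i


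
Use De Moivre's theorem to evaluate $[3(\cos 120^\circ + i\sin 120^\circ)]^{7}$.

By De Moivre: z^n = r^n(cos(nθ) + i sin(nθ))
= 3^7(cos(7*120°) + i sin(7*120°))
= 2187(cos 120° + i sin 120°)
= -2187/2 + (2187*sqrt(3)/2)i


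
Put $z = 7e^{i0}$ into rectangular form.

a = r cos θ = 7 * 1 = 7
b = r sin θ = 7 * 0 = 0
z = 7


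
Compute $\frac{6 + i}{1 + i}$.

Multiply numerator and denominator by conjugate (1 - i):
= (6 + i)(1 - i) / (1^2 + 1^2)
= (7 - 5i) / 2
= 7/2 - (5/2)i


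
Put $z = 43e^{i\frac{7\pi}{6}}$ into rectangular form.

a = r cos θ = 43 * -sqrt(3)/2 = -43*sqrt(3)/2
b = r sin θ = 43 * -1/2 = -43/2
z = -43*sqrt(3)/2 - (43/2)i


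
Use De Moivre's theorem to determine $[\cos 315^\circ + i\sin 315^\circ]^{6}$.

By De Moivre: z^n = r^n(cos(nθ) + i sin(nθ))
= 1^6(cos(6*315°) + i sin(6*315°))
= 1(cos 90° + i sin 90°)
= i


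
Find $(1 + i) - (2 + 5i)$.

(1 - 2) + (1 - 5)i = -1 - 4i


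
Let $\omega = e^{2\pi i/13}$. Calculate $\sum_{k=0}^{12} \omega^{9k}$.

Let ζ = ω^9 = e^(2πi·9/13). Since 13 ∤ 9, ζ ≠ 1.
Sum = Σ_{k=0}^{12} ζ^k = (ζ^13 - 1)/(ζ - 1) = (ω^{9·13} - 1)/(ζ - 1) = (1 - 1)/(ζ - 1) = 0


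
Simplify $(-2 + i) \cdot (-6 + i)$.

(a1*a2 - b1*b2) + (a1*b2 + b1*a2)i
= (12 - 1) + (-2 + (-6))i
= 11 - 8i


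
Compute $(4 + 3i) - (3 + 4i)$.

(4 - 3) + (3 - 4)i = 1 - i


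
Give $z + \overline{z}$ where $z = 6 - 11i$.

z + conjugate(z) = (a + bi) + (a - bi) = 2a
= 2 * 6 = 12


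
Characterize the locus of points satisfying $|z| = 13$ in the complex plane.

|z| = 13 means sqrt(x^2 + y^2) = 13
This is a circle of radius 13 centered at the origin


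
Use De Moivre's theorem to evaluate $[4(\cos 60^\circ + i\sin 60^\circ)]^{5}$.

By De Moivre: z^n = r^n(cos(nθ) + i sin(nθ))
= 4^5(cos(5*60°) + i sin(5*60°))
= 1024(cos 300° + i sin 300°)
= 512 - 512*sqrt(3)i


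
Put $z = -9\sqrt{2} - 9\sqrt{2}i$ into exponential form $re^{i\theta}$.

r = |z| = sqrt((-9*sqrt(2))^2 + (-9*sqrt(2))^2) = sqrt(162 + 162) = sqrt(324) = 18
θ = arctan(b/a) = arctan(-12.7279/-12.7279) (quadrant-adjusted) = -135° = -3π/4
z = 18e^(-i*3π/4)


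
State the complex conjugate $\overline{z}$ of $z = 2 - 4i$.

If z = a + bi, then conjugate(z) = a - bi
conjugate(2 - 4i) = 2 + 4i


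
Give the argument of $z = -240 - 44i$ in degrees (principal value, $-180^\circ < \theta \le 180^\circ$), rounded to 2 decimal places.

θ = arctan(b/a) = arctan(-44/-240) (quadrant-adjusted) = -169.61°


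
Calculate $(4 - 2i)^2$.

(a + bi)^2 = a^2 - b^2 + 2abi
= 4^2 - (-2)^2 + 2*4*(-2)i
= 12 - 16i


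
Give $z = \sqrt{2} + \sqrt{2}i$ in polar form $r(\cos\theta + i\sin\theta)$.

r = |z| = sqrt(a^2 + b^2) = sqrt((sqrt(2))^2 + (sqrt(2))^2) = sqrt(2 + 2) = sqrt(4) = 2
θ = arctan(b/a) = arctan(1.4142/1.4142) (quadrant-adjusted) = 45°
z = 2(cos 45° + i sin 45°)


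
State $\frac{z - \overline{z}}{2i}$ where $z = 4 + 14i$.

z - conjugate(z) = 2bi
(z - conjugate(z))/(2i) = 2bi/(2i) = b = 14


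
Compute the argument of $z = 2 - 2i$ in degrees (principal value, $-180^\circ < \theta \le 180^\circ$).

θ = arctan(b/a) = arctan(-2/2) (quadrant-adjusted) = -45°


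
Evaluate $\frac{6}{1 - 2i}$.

Multiply numerator and denominator by conjugate (1 + 2i):
= (6)(1 + 2i) / (1^2 + (-2)^2)
= (6 + 12i) / 5
= 6/5 + (12/5)i


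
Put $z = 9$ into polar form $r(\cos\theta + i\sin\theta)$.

r = |z| = sqrt(a^2 + b^2) = sqrt((9)^2 + (0)^2) = sqrt(81 + 0) = sqrt(81) = 9
b = 0 and a > 0, so z lies on the positive real axis: θ = 0°
z = 9(cos 0° + i sin 0°)


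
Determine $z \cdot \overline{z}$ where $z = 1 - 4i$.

z * conjugate(z) = |z|^2 = a^2 + b^2
= 1^2 + (-4)^2 = 17


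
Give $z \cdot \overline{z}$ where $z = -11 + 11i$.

z * conjugate(z) = |z|^2 = a^2 + b^2
= (-11)^2 + 11^2 = 242


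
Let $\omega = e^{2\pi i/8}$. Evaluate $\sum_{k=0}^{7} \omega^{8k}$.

Since 8 divides 8, ω^8 = (ω^8)^1 = 1^1 = 1, so every term is 1.
Sum = 8 · 1 = 8


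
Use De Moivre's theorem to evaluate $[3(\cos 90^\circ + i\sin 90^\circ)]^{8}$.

By De Moivre: z^n = r^n(cos(nθ) + i sin(nθ))
= 3^8(cos(8*90°) + i sin(8*90°))
= 6561(cos 0° + i sin 0°)
= 6561


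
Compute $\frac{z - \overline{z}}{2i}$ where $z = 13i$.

z - conjugate(z) = 2bi
(z - conjugate(z))/(2i) = 2bi/(2i) = b = 13


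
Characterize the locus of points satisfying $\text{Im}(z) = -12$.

Im(z) = y where z = x + yi; the equation y = -12 is satisfied by all points with that y-coordinate
Locus: Horizontal line y = -12


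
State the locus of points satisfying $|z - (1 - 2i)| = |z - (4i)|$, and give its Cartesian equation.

|z - z1| = |z - z2| means z is equidistant from z1 and z2,
i.e. the perpendicular bisector of the segment from (1, -2) to (0, 4) (midpoint (1/2, 1)).
With z = x + yi, square both sides:
(x - 1)^2 + (y - (-2))^2 = (x - 0)^2 + (y - 4)^2
The x^2 and y^2 terms cancel: -2x + 12y = 16 - 5 = 11
Simplify: 2x - 12y = -11
Locus: Perpendicular bisector of the segment from (1, -2) to (0, 4): the line 2x - 12y = -11


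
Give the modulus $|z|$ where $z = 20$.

|z| = sqrt(a^2 + b^2) = sqrt(20^2 + 0^2) = sqrt(400) = 20


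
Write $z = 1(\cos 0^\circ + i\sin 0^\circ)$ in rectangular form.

a = r cos θ = 1 * 1 = 1
b = r sin θ = 1 * 0 = 0
z = 1


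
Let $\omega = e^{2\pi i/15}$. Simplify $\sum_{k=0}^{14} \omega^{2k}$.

Let ζ = ω^2 = e^(2πi·2/15). Since 15 ∤ 2, ζ ≠ 1.
Sum = Σ_{k=0}^{14} ζ^k = (ζ^15 - 1)/(ζ - 1) = (ω^{2·15} - 1)/(ζ - 1) = (1 - 1)/(ζ - 1) = 0


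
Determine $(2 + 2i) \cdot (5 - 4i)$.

(a1*a2 - b1*b2) + (a1*b2 + b1*a2)i
= (10 - (-8)) + (-8 + 10)i
= 18 + 2i


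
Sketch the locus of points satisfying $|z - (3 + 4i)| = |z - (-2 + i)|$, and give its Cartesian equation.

|z - z1| = |z - z2| means z is equidistant from z1 and z2,
i.e. the perpendicular bisector of the segment from (3, 4) to (-2, 1) (midpoint (1/2, 5/2)).
With z = x + yi, square both sides:
(x - 3)^2 + (y - 4)^2 = (x - (-2))^2 + (y - 1)^2
The x^2 and y^2 terms cancel: -10x + (-6)y = 5 - 25 = -20
Simplify: 5x + 3y = 10
Locus: Perpendicular bisector of the segment from (3, 4) to (-2, 1): the line 5x + 3y = 10


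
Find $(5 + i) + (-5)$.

(5 + (-5)) + (1 + 0)i = i


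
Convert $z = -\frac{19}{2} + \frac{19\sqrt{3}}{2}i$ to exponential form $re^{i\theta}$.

r = |z| = sqrt((-19/2)^2 + (19*sqrt(3)/2)^2) = sqrt(361/4 + 1083/4) = sqrt(361) = 19
θ = arctan(b/a) = arctan(16.4545/-9.5) (quadrant-adjusted) = 120° = 2π/3
z = 19e^(i*2π/3)


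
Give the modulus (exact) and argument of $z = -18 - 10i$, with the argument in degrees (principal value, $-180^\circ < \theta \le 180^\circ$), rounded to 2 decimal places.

|z| = sqrt((-18)^2 + (-10)^2) = sqrt(424)
arg(z) = arctan(b/a) = arctan(-10/-18) (quadrant-adjusted) = -150.95°


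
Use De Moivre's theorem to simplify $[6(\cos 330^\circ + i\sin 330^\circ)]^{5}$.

By De Moivre: z^n = r^n(cos(nθ) + i sin(nθ))
= 6^5(cos(5*330°) + i sin(5*330°))
= 7776(cos 210° + i sin 210°)
= -3888*sqrt(3) - 3888i


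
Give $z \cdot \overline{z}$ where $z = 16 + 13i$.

z * conjugate(z) = |z|^2 = a^2 + b^2
= 16^2 + 13^2 = 425


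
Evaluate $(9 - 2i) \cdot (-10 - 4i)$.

(a1*a2 - b1*b2) + (a1*b2 + b1*a2)i
= (-90 - 8) + (-36 + 20)i
= -98 - 16i


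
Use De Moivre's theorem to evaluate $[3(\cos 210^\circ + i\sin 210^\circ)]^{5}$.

By De Moivre: z^n = r^n(cos(nθ) + i sin(nθ))
= 3^5(cos(5*210°) + i sin(5*210°))
= 243(cos 330° + i sin 330°)
= 243*sqrt(3)/2 - (243/2)i


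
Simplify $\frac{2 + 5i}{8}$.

Divisor is real, so divide each part by 8:
= 1/4 + (5/8)i


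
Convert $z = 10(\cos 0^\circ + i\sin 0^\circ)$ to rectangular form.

a = r cos θ = 10 * 1 = 10
b = r sin θ = 10 * 0 = 0
z = 10


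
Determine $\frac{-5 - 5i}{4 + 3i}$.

Multiply numerator and denominator by conjugate (4 - 3i):
= (-5 - 5i)(4 - 3i) / (4^2 + 3^2)
= (-35 - 5i) / 25
Divide through by 5: (-7 - i) / 5
= -7/5 - (1/5)i


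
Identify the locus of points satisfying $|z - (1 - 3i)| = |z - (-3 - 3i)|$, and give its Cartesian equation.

|z - z1| = |z - z2| means z is equidistant from z1 and z2,
i.e. the perpendicular bisector of the segment from (1, -3) to (-3, -3) (midpoint (-1, -3)).
With z = x + yi, square both sides:
(x - 1)^2 + (y - (-3))^2 = (x - (-3))^2 + (y - (-3))^2
The x^2 and y^2 terms cancel: -8x + 0y = 18 - 10 = 8
Simplify: x = -1
Locus: Perpendicular bisector of the segment from (1, -3) to (-3, -3): the line x = -1


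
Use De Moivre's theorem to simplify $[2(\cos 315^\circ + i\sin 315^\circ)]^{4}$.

By De Moivre: z^n = r^n(cos(nθ) + i sin(nθ))
= 2^4(cos(4*315°) + i sin(4*315°))
= 16(cos 180° + i sin 180°)
= -16


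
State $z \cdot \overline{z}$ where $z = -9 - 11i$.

z * conjugate(z) = |z|^2 = a^2 + b^2
= (-9)^2 + (-11)^2 = 202


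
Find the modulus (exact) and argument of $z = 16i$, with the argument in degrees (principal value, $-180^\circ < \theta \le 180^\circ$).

|z| = sqrt(0^2 + 16^2) = 16
a = 0 and b > 0, so z lies on the positive imaginary axis: arg(z) = 90°


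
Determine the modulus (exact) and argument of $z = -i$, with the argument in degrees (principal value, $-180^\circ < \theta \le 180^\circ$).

|z| = sqrt(0^2 + (-1)^2) = 1
a = 0 and b < 0, so z lies on the negative imaginary axis: arg(z) = -90°


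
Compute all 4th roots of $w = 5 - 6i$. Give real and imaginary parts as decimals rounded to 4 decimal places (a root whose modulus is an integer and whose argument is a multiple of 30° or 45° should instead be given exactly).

|w| = sqrt(61) ≈ 7.810250, arg(w) ≈ 309.805571°
Root modulus = sqrt(61)^(1/4) ≈ 1.671730
Root arguments: θ_k = (arg(w) + 360°k)/4 for k = 0, 1, ..., 3
Compute each root as (root modulus)(cos θ_k + i sin θ_k) using full-precision intermediates, then round to 4 decimal places.
Roots: 0.3632 + 1.6318i, -1.6318 + 0.3632i, -0.3632 - 1.6318i, 1.6318 - 0.3632i


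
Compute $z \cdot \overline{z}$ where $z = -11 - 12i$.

z * conjugate(z) = |z|^2 = a^2 + b^2
= (-11)^2 + (-12)^2 = 265


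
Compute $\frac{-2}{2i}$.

Multiply numerator and denominator by conjugate (-2i):
= (-2)(-2i) / (0^2 + 2^2)
= (4i) / 4
= i


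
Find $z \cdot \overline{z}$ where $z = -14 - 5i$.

z * conjugate(z) = |z|^2 = a^2 + b^2
= (-14)^2 + (-5)^2 = 221


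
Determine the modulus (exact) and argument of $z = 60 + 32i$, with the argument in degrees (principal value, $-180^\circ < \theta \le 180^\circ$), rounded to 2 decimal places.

|z| = sqrt(60^2 + 32^2) = 68
arg(z) = arctan(b/a) = arctan(32/60) (quadrant-adjusted) = 28.07°


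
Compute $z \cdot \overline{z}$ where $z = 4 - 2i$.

z * conjugate(z) = |z|^2 = a^2 + b^2
= 4^2 + (-2)^2 = 20


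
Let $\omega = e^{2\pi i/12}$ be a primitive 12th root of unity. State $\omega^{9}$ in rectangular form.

ω^9 = e^(2πi·9/12) = e^(i·3π/2)
= cos(3π/2) + i sin(3π/2)
= -i


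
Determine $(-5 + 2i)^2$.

(a + bi)^2 = a^2 - b^2 + 2abi
= (-5)^2 - 2^2 + 2*(-5)*2i
= 21 - 20i


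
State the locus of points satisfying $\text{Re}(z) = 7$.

Re(z) = x where z = x + yi; the equation x = 7 is satisfied by all points with that x-coordinate
Locus: Vertical line x = 7


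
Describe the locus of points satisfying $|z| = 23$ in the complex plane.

|z| = 23 means sqrt(x^2 + y^2) = 23
This is a circle of radius 23 centered at the origin


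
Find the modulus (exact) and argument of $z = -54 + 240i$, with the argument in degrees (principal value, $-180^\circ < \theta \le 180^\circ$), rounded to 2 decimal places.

|z| = sqrt((-54)^2 + 240^2) = 246
arg(z) = arctan(b/a) = arctan(240/-54) (quadrant-adjusted) = 102.68°


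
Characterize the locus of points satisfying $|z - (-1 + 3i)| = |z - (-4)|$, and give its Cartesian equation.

|z - z1| = |z - z2| means z is equidistant from z1 and z2,
i.e. the perpendicular bisector of the segment from (-1, 3) to (-4, 0) (midpoint (-5/2, 3/2)).
With z = x + yi, square both sides:
(x - (-1))^2 + (y - 3)^2 = (x - (-4))^2 + (y - 0)^2
The x^2 and y^2 terms cancel: -6x + (-6)y = 16 - 10 = 6
Simplify: x + y = -1
Locus: Perpendicular bisector of the segment from (-1, 3) to (-4, 0): the line x + y = -1


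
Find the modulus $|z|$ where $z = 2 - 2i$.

|z| = sqrt(a^2 + b^2) = sqrt(2^2 + (-2)^2) = sqrt(8) = sqrt(8)


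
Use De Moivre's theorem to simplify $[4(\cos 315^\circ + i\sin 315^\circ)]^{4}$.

By De Moivre: z^n = r^n(cos(nθ) + i sin(nθ))
= 4^4(cos(4*315°) + i sin(4*315°))
= 256(cos 180° + i sin 180°)
= -256


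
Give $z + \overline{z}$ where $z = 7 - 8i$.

z + conjugate(z) = (a + bi) + (a - bi) = 2a
= 2 * 7 = 14


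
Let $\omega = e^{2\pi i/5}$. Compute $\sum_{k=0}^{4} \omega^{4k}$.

Let ζ = ω^4 = e^(2πi·4/5). Since 5 ∤ 4, ζ ≠ 1.
Sum = Σ_{k=0}^{4} ζ^k = (ζ^5 - 1)/(ζ - 1) = (ω^{4·5} - 1)/(ζ - 1) = (1 - 1)/(ζ - 1) = 0


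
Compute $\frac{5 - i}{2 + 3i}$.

Multiply numerator and denominator by conjugate (2 - 3i):
= (5 - i)(2 - 3i) / (2^2 + 3^2)
= (7 - 17i) / 13
= 7/13 - (17/13)i


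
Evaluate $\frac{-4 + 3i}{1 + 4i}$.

Multiply numerator and denominator by conjugate (1 - 4i):
= (-4 + 3i)(1 - 4i) / (1^2 + 4^2)
= (8 + 19i) / 17
= 8/17 + (19/17)i


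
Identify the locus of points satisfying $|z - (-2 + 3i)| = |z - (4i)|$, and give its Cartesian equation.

|z - z1| = |z - z2| means z is equidistant from z1 and z2,
i.e. the perpendicular bisector of the segment from (-2, 3) to (0, 4) (midpoint (-1, 7/2)).
With z = x + yi, square both sides:
(x - (-2))^2 + (y - 3)^2 = (x - 0)^2 + (y - 4)^2
The x^2 and y^2 terms cancel: 4x + 2y = 16 - 13 = 3
Simplify: 4x + 2y = 3
Locus: Perpendicular bisector of the segment from (-2, 3) to (0, 4): the line 4x + 2y = 3


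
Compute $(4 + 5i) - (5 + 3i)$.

(4 - 5) + (5 - 3)i = -1 + 2i


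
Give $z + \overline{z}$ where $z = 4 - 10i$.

z + conjugate(z) = (a + bi) + (a - bi) = 2a
= 2 * 4 = 8


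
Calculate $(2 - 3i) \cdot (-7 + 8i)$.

(a1*a2 - b1*b2) + (a1*b2 + b1*a2)i
= (-14 - (-24)) + (16 + 21)i
= 10 + 37i


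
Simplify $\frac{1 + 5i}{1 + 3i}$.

Multiply numerator and denominator by conjugate (1 - 3i):
= (1 + 5i)(1 - 3i) / (1^2 + 3^2)
= (16 + 2i) / 10
Divide through by 2: (8 + i) / 5
= 8/5 + (1/5)i


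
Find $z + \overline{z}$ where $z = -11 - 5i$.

z + conjugate(z) = (a + bi) + (a - bi) = 2a
= 2 * (-11) = -22


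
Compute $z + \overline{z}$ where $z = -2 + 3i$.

z + conjugate(z) = (a + bi) + (a - bi) = 2a
= 2 * (-2) = -4


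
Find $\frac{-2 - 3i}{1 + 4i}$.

Multiply numerator and denominator by conjugate (1 - 4i):
= (-2 - 3i)(1 - 4i) / (1^2 + 4^2)
= (-14 + 5i) / 17
= -14/17 + (5/17)i


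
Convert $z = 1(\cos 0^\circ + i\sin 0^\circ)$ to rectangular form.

a = r cos θ = 1 * 1 = 1
b = r sin θ = 1 * 0 = 0
z = 1


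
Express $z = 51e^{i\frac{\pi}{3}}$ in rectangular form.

a = r cos θ = 51 * 1/2 = 51/2
b = r sin θ = 51 * sqrt(3)/2 = 51*sqrt(3)/2
z = 51/2 + (51*sqrt(3)/2)i


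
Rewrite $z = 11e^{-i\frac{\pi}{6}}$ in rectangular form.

a = r cos θ = 11 * sqrt(3)/2 = 11*sqrt(3)/2
b = r sin θ = 11 * -1/2 = -11/2
z = 11*sqrt(3)/2 - (11/2)i


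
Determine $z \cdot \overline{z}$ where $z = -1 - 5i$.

z * conjugate(z) = |z|^2 = a^2 + b^2
= (-1)^2 + (-5)^2 = 26


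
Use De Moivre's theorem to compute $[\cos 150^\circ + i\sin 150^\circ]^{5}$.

By De Moivre: z^n = r^n(cos(nθ) + i sin(nθ))
= 1^5(cos(5*150°) + i sin(5*150°))
= 1(cos 30° + i sin 30°)
= sqrt(3)/2 + (1/2)i


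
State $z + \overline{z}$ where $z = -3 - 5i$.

z + conjugate(z) = (a + bi) + (a - bi) = 2a
= 2 * (-3) = -6


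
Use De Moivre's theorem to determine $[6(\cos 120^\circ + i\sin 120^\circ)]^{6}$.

By De Moivre: z^n = r^n(cos(nθ) + i sin(nθ))
= 6^6(cos(6*120°) + i sin(6*120°))
= 46656(cos 0° + i sin 0°)
= 46656


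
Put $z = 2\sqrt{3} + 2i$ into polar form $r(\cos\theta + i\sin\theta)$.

r = |z| = sqrt(a^2 + b^2) = sqrt((2*sqrt(3))^2 + (2)^2) = sqrt(12 + 4) = sqrt(16) = 4
θ = arctan(b/a) = arctan(2/3.4641) (quadrant-adjusted) = 30°
z = 4(cos 30° + i sin 30°)


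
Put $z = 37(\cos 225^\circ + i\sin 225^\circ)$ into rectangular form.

a = r cos θ = 37 * -sqrt(2)/2 = -37*sqrt(2)/2
b = r sin θ = 37 * -sqrt(2)/2 = -37*sqrt(2)/2
z = -37*sqrt(2)/2 - (37*sqrt(2)/2)i


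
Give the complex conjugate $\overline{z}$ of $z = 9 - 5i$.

If z = a + bi, then conjugate(z) = a - bi
conjugate(9 - 5i) = 9 + 5i


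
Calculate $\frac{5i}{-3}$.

Divisor is real, so divide each part by -3:
= 0 - (5/3)i


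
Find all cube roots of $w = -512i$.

|w| = 512, arg(w) = 270°
Root modulus = 512^(1/3) = 8
Root arguments: θ_k = (270° + 360°k)/3 for k = 0, 1, ..., 2
Roots: 8i, -4*sqrt(3) - 4i, 4*sqrt(3) - 4i


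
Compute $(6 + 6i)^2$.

(a + bi)^2 = a^2 - b^2 + 2abi
= 6^2 - 6^2 + 2*6*6i
= 72i


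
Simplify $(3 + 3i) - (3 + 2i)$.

(3 - 3) + (3 - 2)i = i


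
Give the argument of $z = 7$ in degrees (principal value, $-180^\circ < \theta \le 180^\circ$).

b = 0 and a > 0, so z lies on the positive real axis: θ = 0°


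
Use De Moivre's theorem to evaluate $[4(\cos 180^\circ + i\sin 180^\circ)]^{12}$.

By De Moivre: z^n = r^n(cos(nθ) + i sin(nθ))
= 4^12(cos(12*180°) + i sin(12*180°))
= 16777216(cos 0° + i sin 0°)
= 16777216


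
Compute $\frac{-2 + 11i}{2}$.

Divisor is real, so divide each part by 2:
= -1 + (11/2)i


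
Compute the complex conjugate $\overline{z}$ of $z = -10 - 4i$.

If z = a + bi, then conjugate(z) = a - bi
conjugate(-10 - 4i) = -10 + 4i


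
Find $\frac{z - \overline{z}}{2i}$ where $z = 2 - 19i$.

z - conjugate(z) = 2bi
(z - conjugate(z))/(2i) = 2bi/(2i) = b = -19


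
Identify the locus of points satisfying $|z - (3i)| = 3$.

|z - z0| = r describes a circle centered at z0 with radius r
Here z0 = 3i and r = 3
Locus: Circle centered at (0, 3) with radius 3


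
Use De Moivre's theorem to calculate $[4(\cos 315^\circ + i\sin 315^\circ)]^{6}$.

By De Moivre: z^n = r^n(cos(nθ) + i sin(nθ))
= 4^6(cos(6*315°) + i sin(6*315°))
= 4096(cos 90° + i sin 90°)
= 4096i


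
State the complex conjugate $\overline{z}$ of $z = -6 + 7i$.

If z = a + bi, then conjugate(z) = a - bi
conjugate(-6 + 7i) = -6 - 7i


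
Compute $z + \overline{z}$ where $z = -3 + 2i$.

z + conjugate(z) = (a + bi) + (a - bi) = 2a
= 2 * (-3) = -6


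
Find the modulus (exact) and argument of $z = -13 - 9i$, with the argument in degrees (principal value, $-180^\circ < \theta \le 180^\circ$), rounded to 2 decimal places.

|z| = sqrt((-13)^2 + (-9)^2) = sqrt(250)
arg(z) = arctan(b/a) = arctan(-9/-13) (quadrant-adjusted) = -145.30°


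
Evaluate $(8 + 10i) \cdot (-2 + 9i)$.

(a1*a2 - b1*b2) + (a1*b2 + b1*a2)i
= (-16 - 90) + (72 + (-20))i
= -106 + 52i


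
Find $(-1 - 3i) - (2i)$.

(-1 - 0) + (-3 - 2)i = -1 - 5i


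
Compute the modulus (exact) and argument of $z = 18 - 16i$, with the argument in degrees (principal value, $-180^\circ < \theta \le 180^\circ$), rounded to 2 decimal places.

|z| = sqrt(18^2 + (-16)^2) = sqrt(580)
arg(z) = arctan(b/a) = arctan(-16/18) (quadrant-adjusted) = -41.63°


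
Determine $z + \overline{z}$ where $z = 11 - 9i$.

z + conjugate(z) = (a + bi) + (a - bi) = 2a
= 2 * 11 = 22


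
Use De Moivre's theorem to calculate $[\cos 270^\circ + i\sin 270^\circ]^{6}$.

By De Moivre: z^n = r^n(cos(nθ) + i sin(nθ))
= 1^6(cos(6*270°) + i sin(6*270°))
= 1(cos 180° + i sin 180°)
= -1


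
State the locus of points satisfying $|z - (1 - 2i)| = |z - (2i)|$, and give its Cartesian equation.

|z - z1| = |z - z2| means z is equidistant from z1 and z2,
i.e. the perpendicular bisector of the segment from (1, -2) to (0, 2) (midpoint (1/2, 0)).
With z = x + yi, square both sides:
(x - 1)^2 + (y - (-2))^2 = (x - 0)^2 + (y - 2)^2
The x^2 and y^2 terms cancel: -2x + 8y = 4 - 5 = -1
Simplify: 2x - 8y = 1
Locus: Perpendicular bisector of the segment from (1, -2) to (0, 2): the line 2x - 8y = 1


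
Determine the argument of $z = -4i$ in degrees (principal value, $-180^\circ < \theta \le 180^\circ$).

a = 0 and b < 0, so z lies on the negative imaginary axis: θ = -90°


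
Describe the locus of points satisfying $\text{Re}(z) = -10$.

Re(z) = x where z = x + yi; the equation x = -10 is satisfied by all points with that x-coordinate
Locus: Vertical line x = -10


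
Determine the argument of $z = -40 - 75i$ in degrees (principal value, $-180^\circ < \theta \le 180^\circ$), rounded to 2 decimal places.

θ = arctan(b/a) = arctan(-75/-40) (quadrant-adjusted) = -118.07°


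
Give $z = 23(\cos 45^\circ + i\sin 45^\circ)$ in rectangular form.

a = r cos θ = 23 * sqrt(2)/2 = 23*sqrt(2)/2
b = r sin θ = 23 * sqrt(2)/2 = 23*sqrt(2)/2
z = 23*sqrt(2)/2 + (23*sqrt(2)/2)i


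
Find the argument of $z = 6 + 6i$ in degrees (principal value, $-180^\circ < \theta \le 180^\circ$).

θ = arctan(b/a) = arctan(6/6) (quadrant-adjusted) = 45°


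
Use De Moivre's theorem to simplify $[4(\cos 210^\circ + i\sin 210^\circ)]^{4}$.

By De Moivre: z^n = r^n(cos(nθ) + i sin(nθ))
= 4^4(cos(4*210°) + i sin(4*210°))
= 256(cos 120° + i sin 120°)
= -128 + 128*sqrt(3)i


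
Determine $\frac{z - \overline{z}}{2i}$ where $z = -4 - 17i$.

z - conjugate(z) = 2bi
(z - conjugate(z))/(2i) = 2bi/(2i) = b = -17


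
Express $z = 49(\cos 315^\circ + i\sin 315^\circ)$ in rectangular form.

a = r cos θ = 49 * sqrt(2)/2 = 49*sqrt(2)/2
b = r sin θ = 49 * -sqrt(2)/2 = -49*sqrt(2)/2
z = 49*sqrt(2)/2 - (49*sqrt(2)/2)i


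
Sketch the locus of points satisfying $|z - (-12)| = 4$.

|z - z0| = r describes a circle centered at z0 with radius r
Here z0 = -12 and r = 4
Locus: Circle centered at (-12, 0) with radius 4


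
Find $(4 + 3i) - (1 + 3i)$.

(4 - 1) + (3 - 3)i = 3


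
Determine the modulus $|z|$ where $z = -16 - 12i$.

|z| = sqrt(a^2 + b^2) = sqrt((-16)^2 + (-12)^2) = sqrt(400) = 20


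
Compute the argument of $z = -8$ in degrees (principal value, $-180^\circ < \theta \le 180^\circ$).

b = 0 and a < 0, so z lies on the negative real axis: θ = 180°


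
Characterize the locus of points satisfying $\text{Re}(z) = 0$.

Re(z) = x where z = x + yi; the equation x = 0 is satisfied by all points with that x-coordinate
Locus: Vertical line x = 0


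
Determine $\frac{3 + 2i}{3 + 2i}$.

Multiply numerator and denominator by conjugate (3 - 2i):
= (3 + 2i)(3 - 2i) / (3^2 + 2^2)
= (13) / 13
= 1


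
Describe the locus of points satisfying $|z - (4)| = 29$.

|z - z0| = r describes a circle centered at z0 with radius r
Here z0 = 4 and r = 29
Locus: Circle centered at (4, 0) with radius 29


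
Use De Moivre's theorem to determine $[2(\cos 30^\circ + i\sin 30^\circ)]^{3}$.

By De Moivre: z^n = r^n(cos(nθ) + i sin(nθ))
= 2^3(cos(3*30°) + i sin(3*30°))
= 8(cos 90° + i sin 90°)
= 8i


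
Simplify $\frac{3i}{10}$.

Divisor is real, so divide each part by 10:
= 0 + (3/10)i


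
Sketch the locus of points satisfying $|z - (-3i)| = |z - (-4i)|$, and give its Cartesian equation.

|z - z1| = |z - z2| means z is equidistant from z1 and z2,
i.e. the perpendicular bisector of the segment from (0, -3) to (0, -4) (midpoint (0, -7/2)).
With z = x + yi, square both sides:
(x - 0)^2 + (y - (-3))^2 = (x - 0)^2 + (y - (-4))^2
The x^2 and y^2 terms cancel: 0x + (-2)y = 16 - 9 = 7
Simplify: y = -7/2
Locus: Perpendicular bisector of the segment from (0, -3) to (0, -4): the line y = -7/2


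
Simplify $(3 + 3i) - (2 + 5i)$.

(3 - 2) + (3 - 5)i = 1 - 2i


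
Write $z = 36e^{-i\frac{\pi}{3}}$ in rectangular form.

a = r cos θ = 36 * 1/2 = 18
b = r sin θ = 36 * -sqrt(3)/2 = -18*sqrt(3)
z = 18 - 18*sqrt(3)i


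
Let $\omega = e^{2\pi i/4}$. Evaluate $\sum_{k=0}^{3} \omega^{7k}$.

Let ζ = ω^7 = e^(2πi·7/4). Since 4 ∤ 7, ζ ≠ 1.
Sum = Σ_{k=0}^{3} ζ^k = (ζ^4 - 1)/(ζ - 1) = (ω^{7·4} - 1)/(ζ - 1) = (1 - 1)/(ζ - 1) = 0


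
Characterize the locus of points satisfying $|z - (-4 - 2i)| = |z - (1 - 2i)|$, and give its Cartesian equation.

|z - z1| = |z - z2| means z is equidistant from z1 and z2,
i.e. the perpendicular bisector of the segment from (-4, -2) to (1, -2) (midpoint (-3/2, -2)).
With z = x + yi, square both sides:
(x - (-4))^2 + (y - (-2))^2 = (x - 1)^2 + (y - (-2))^2
The x^2 and y^2 terms cancel: 10x + 0y = 5 - 20 = -15
Simplify: x = -3/2
Locus: Perpendicular bisector of the segment from (-4, -2) to (1, -2): the line x = -3/2


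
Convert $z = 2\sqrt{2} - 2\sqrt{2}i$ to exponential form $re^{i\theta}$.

r = |z| = sqrt((2*sqrt(2))^2 + (-2*sqrt(2))^2) = sqrt(8 + 8) = sqrt(16) = 4
θ = arctan(b/a) = arctan(-2.8284/2.8284) (quadrant-adjusted) = -45° = -π/4
z = 4e^(-i*π/4)


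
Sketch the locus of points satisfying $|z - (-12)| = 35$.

|z - z0| = r describes a circle centered at z0 with radius r
Here z0 = -12 and r = 35
Locus: Circle centered at (-12, 0) with radius 35


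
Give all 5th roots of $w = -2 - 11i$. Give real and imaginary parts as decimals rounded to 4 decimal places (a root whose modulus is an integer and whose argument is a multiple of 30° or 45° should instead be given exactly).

|w| = sqrt(125) ≈ 11.180340, arg(w) ≈ 259.695154°
Root modulus = sqrt(125)^(1/5) ≈ 1.620657
Root arguments: θ_k = (arg(w) + 360°k)/5 for k = 0, 1, ..., 4
Compute each root as (root modulus)(cos θ_k + i sin θ_k) using full-precision intermediates, then round to 4 decimal places.
Roots: 0.9991 + 1.2760i, -0.9048 + 1.3445i, -1.5583 - 0.4451i, -0.0583 - 1.6196i, 1.5223 - 0.5559i


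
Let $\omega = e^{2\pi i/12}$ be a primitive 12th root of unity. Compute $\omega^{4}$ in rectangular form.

ω^4 = e^(2πi·4/12) = e^(i·2π/3)
= cos(2π/3) + i sin(2π/3)
= -1/2 + (sqrt(3)/2)i


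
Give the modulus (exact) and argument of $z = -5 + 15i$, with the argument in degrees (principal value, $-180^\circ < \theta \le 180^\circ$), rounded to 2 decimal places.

|z| = sqrt((-5)^2 + 15^2) = sqrt(250)
arg(z) = arctan(b/a) = arctan(15/-5) (quadrant-adjusted) = 108.43°


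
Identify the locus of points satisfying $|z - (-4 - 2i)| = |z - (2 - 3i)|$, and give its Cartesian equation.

|z - z1| = |z - z2| means z is equidistant from z1 and z2,
i.e. the perpendicular bisector of the segment from (-4, -2) to (2, -3) (midpoint (-1, -5/2)).
With z = x + yi, square both sides:
(x - (-4))^2 + (y - (-2))^2 = (x - 2)^2 + (y - (-3))^2
The x^2 and y^2 terms cancel: 12x + (-2)y = 13 - 20 = -7
Simplify: 12x - 2y = -7
Locus: Perpendicular bisector of the segment from (-4, -2) to (2, -3): the line 12x - 2y = -7


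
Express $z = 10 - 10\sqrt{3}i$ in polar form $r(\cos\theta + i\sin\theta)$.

r = |z| = sqrt(a^2 + b^2) = sqrt((10)^2 + (-10*sqrt(3))^2) = sqrt(100 + 300) = sqrt(400) = 20
θ = arctan(b/a) = arctan(-17.3205/10) (quadrant-adjusted) = 300°
z = 20(cos 300° + i sin 300°)


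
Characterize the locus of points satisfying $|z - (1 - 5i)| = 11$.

|z - z0| = r describes a circle centered at z0 with radius r
Here z0 = 1 - 5i and r = 11
Locus: Circle centered at (1, -5) with radius 11


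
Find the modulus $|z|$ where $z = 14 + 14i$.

|z| = sqrt(a^2 + b^2) = sqrt(14^2 + 14^2) = sqrt(392) = sqrt(392)


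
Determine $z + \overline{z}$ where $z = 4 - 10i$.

z + conjugate(z) = (a + bi) + (a - bi) = 2a
= 2 * 4 = 8


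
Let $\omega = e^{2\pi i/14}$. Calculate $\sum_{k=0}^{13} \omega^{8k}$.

Let ζ = ω^8 = e^(2πi·8/14). Since 14 ∤ 8, ζ ≠ 1.
Sum = Σ_{k=0}^{13} ζ^k = (ζ^14 - 1)/(ζ - 1) = (ω^{8·14} - 1)/(ζ - 1) = (1 - 1)/(ζ - 1) = 0


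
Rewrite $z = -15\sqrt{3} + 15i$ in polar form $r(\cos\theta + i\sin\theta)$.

r = |z| = sqrt(a^2 + b^2) = sqrt((-15*sqrt(3))^2 + (15)^2) = sqrt(675 + 225) = sqrt(900) = 30
θ = arctan(b/a) = arctan(15/-25.9808) (quadrant-adjusted) = 150°
z = 30(cos 150° + i sin 150°)


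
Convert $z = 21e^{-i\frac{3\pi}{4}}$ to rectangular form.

a = r cos θ = 21 * -sqrt(2)/2 = -21*sqrt(2)/2
b = r sin θ = 21 * -sqrt(2)/2 = -21*sqrt(2)/2
z = -21*sqrt(2)/2 - (21*sqrt(2)/2)i


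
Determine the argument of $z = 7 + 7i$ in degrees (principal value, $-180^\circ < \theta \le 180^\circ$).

θ = arctan(b/a) = arctan(7/7) (quadrant-adjusted) = 45°


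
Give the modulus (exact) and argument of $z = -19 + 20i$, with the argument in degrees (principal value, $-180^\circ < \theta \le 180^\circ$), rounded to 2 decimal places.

|z| = sqrt((-19)^2 + 20^2) = sqrt(761)
arg(z) = arctan(b/a) = arctan(20/-19) (quadrant-adjusted) = 133.53°


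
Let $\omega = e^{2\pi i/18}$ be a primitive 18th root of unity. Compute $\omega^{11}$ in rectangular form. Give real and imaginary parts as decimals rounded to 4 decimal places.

ω^11 = e^(2πi·11/18) = e^(i·11π/9)
= cos(11π/9) + i sin(11π/9)
= -0.7660 - 0.6428i


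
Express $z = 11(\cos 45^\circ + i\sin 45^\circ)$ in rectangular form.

a = r cos θ = 11 * sqrt(2)/2 = 11*sqrt(2)/2
b = r sin θ = 11 * sqrt(2)/2 = 11*sqrt(2)/2
z = 11*sqrt(2)/2 + (11*sqrt(2)/2)i


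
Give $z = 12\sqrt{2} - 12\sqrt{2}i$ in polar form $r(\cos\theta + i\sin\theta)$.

r = |z| = sqrt(a^2 + b^2) = sqrt((12*sqrt(2))^2 + (-12*sqrt(2))^2) = sqrt(288 + 288) = sqrt(576) = 24
θ = arctan(b/a) = arctan(-16.9706/16.9706) (quadrant-adjusted) = 315°
z = 24(cos 315° + i sin 315°)


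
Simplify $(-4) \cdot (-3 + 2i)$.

(a1*a2 - b1*b2) + (a1*b2 + b1*a2)i
= (12 - 0) + (-8 + 0)i
= 12 - 8i


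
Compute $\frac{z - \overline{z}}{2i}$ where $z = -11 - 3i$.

z - conjugate(z) = 2bi
(z - conjugate(z))/(2i) = 2bi/(2i) = b = -3


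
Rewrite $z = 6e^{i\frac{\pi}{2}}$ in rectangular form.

a = r cos θ = 6 * 0 = 0
b = r sin θ = 6 * 1 = 6
z = 6i


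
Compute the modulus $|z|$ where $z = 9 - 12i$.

|z| = sqrt(a^2 + b^2) = sqrt(9^2 + (-12)^2) = sqrt(225) = 15


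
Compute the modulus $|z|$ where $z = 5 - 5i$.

|z| = sqrt(a^2 + b^2) = sqrt(5^2 + (-5)^2) = sqrt(50) = sqrt(50)


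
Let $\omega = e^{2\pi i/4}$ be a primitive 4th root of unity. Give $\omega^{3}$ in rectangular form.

ω^3 = e^(2πi·3/4) = e^(i·3π/2)
= cos(3π/2) + i sin(3π/2)
= -i


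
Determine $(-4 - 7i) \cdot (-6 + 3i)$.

(a1*a2 - b1*b2) + (a1*b2 + b1*a2)i
= (24 - (-21)) + (-12 + 42)i
= 45 + 30i


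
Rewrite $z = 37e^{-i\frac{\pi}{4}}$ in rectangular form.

a = r cos θ = 37 * sqrt(2)/2 = 37*sqrt(2)/2
b = r sin θ = 37 * -sqrt(2)/2 = -37*sqrt(2)/2
z = 37*sqrt(2)/2 - (37*sqrt(2)/2)i


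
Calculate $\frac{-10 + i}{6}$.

Divisor is real, so divide each part by 6:
= -5/3 + (1/6)i


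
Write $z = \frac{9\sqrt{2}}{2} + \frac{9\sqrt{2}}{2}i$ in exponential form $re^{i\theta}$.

r = |z| = sqrt((9*sqrt(2)/2)^2 + (9*sqrt(2)/2)^2) = sqrt(81/2 + 81/2) = sqrt(81) = 9
θ = arctan(b/a) = arctan(6.364/6.364) (quadrant-adjusted) = 45° = π/4
z = 9e^(i*π/4)


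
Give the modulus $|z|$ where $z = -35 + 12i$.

|z| = sqrt(a^2 + b^2) = sqrt((-35)^2 + 12^2) = sqrt(1369) = 37


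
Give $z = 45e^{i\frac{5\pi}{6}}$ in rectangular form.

a = r cos θ = 45 * -sqrt(3)/2 = -45*sqrt(3)/2
b = r sin θ = 45 * 1/2 = 45/2
z = -45*sqrt(3)/2 + (45/2)i


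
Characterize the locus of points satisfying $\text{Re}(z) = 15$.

Re(z) = x where z = x + yi; the equation x = 15 is satisfied by all points with that x-coordinate
Locus: Vertical line x = 15


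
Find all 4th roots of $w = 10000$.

|w| = 10000, arg(w) = 0°
Root modulus = 10000^(1/4) = 10
Root arguments: θ_k = (0° + 360°k)/4 for k = 0, 1, ..., 3
Roots: 10, 10i, -10, -10i


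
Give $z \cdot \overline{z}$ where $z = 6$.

z * conjugate(z) = |z|^2 = a^2 + b^2
= 6^2 + 0^2 = 36


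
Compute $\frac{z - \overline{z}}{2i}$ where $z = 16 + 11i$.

z - conjugate(z) = 2bi
(z - conjugate(z))/(2i) = 2bi/(2i) = b = 11


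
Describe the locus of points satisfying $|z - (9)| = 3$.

|z - z0| = r describes a circle centered at z0 with radius r
Here z0 = 9 and r = 3
Locus: Circle centered at (9, 0) with radius 3


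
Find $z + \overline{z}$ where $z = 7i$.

z + conjugate(z) = (a + bi) + (a - bi) = 2a
= 2 * 0 = 0


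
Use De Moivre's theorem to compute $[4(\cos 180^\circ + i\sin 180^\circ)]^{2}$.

By De Moivre: z^n = r^n(cos(nθ) + i sin(nθ))
= 4^2(cos(2*180°) + i sin(2*180°))
= 16(cos 0° + i sin 0°)
= 16


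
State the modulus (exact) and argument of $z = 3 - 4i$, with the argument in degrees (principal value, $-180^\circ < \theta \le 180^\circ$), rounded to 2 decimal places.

|z| = sqrt(3^2 + (-4)^2) = 5
arg(z) = arctan(b/a) = arctan(-4/3) (quadrant-adjusted) = -53.13°


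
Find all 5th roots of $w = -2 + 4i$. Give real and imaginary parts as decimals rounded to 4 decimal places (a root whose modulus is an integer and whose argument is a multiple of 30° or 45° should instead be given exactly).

|w| = sqrt(20) ≈ 4.472136, arg(w) ≈ 116.565051°
Root modulus = sqrt(20)^(1/5) ≈ 1.349283
Root arguments: θ_k = (arg(w) + 360°k)/5 for k = 0, 1, ..., 4
Compute each root as (root modulus)(cos θ_k + i sin θ_k) using full-precision intermediates, then round to 4 decimal places.
Roots: 1.2391 + 0.5340i, -0.1249 + 1.3435i, -1.3163 + 0.2963i, -0.6886 - 1.1603i, 0.8908 - 1.0135i


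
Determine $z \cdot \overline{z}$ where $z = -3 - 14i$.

z * conjugate(z) = |z|^2 = a^2 + b^2
= (-3)^2 + (-14)^2 = 205


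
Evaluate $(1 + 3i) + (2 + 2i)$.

(1 + 2) + (3 + 2)i = 3 + 5i


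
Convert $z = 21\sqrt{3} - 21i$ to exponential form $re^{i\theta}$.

r = |z| = sqrt((21*sqrt(3))^2 + (-21)^2) = sqrt(1323 + 441) = sqrt(1764) = 42
θ = arctan(b/a) = arctan(-21/36.3731) (quadrant-adjusted) = -30° = -π/6
z = 42e^(-i*π/6)


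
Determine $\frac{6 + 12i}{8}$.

Divisor is real, so divide each part by 8:
= 3/4 + (3/2)i


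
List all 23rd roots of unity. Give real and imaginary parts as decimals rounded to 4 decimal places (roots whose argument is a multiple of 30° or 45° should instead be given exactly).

ω_k = e^(2πik/23) = cos(2πk/23) + i sin(2πk/23) for k = 0, 1, ..., 22
Roots: 1, 0.9629 + 0.2698i, 0.8544 + 0.5196i, 0.6826 + 0.7308i, 0.4601 + 0.8879i, 0.2035 + 0.9791i, -0.0682 + 0.9977i, -0.3349 + 0.9423i, -0.5767 + 0.8170i, -0.7757 + 0.6311i, -0.9172 + 0.3984i, -0.9907 + 0.1362i, -0.9907 - 0.1362i, -0.9172 - 0.3984i, -0.7757 - 0.6311i, -0.5767 - 0.8170i, -0.3349 - 0.9423i, -0.0682 - 0.9977i, 0.2035 - 0.9791i, 0.4601 - 0.8879i, 0.6826 - 0.7308i, 0.8544 - 0.5196i, 0.9629 - 0.2698i


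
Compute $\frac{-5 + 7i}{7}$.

Divisor is real, so divide each part by 7:
= -5/7 + i


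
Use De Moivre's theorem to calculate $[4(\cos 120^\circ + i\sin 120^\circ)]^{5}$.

By De Moivre: z^n = r^n(cos(nθ) + i sin(nθ))
= 4^5(cos(5*120°) + i sin(5*120°))
= 1024(cos 240° + i sin 240°)
= -512 - 512*sqrt(3)i


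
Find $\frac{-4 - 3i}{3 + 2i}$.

Multiply numerator and denominator by conjugate (3 - 2i):
= (-4 - 3i)(3 - 2i) / (3^2 + 2^2)
= (-18 - i) / 13
= -18/13 - (1/13)i


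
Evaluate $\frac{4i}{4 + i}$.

Multiply numerator and denominator by conjugate (4 - i):
= (4i)(4 - i) / (4^2 + 1^2)
= (4 + 16i) / 17
= 4/17 + (16/17)i


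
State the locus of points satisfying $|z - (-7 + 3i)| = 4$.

|z - z0| = r describes a circle centered at z0 with radius r
Here z0 = -7 + 3i and r = 4
Locus: Circle centered at (-7, 3) with radius 4


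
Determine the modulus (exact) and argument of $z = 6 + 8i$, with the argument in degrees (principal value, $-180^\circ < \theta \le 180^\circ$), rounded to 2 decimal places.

|z| = sqrt(6^2 + 8^2) = 10
arg(z) = arctan(b/a) = arctan(8/6) (quadrant-adjusted) = 53.13°
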